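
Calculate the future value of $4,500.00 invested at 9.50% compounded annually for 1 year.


Compound interest formula: A = P(1 + r/n)^(nt)
A = $4,500.00 × (1 + 0.095/1)^(1 × 1)
Growth factor: (1 + 0.095/1)^1 = 1.095000
A = $4,500.00 × 1.095000
A = $4,927.50

A = P(1 + r/n)^(nt) = $4,927.50


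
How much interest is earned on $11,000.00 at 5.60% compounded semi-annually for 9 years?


Compound interest earned = final amount − principal.
A = P(1 + r/n)^(nt) = $11,000.00 × (1 + 0.056/2)^(2 × 9) = $18,082.93
Interest = A − P = $18,082.93 − $11,000.00 = $7,082.93

Interest = A - P = $7,082.93


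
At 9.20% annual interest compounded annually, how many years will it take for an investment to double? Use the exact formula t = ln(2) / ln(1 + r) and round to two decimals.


Doubling condition: (1 + r)^t = 2
Take ln of both sides: t × ln(1 + r) = ln(2)
t = ln(2) / ln(1 + r)
t = 0.693147 / 0.088011
t = 7.88

t = ln(2) / ln(1 + r) = 7.88 years


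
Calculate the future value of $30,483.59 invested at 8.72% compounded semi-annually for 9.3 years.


Compound interest formula: A = P(1 + r/n)^(nt)
A = $30,483.59 × (1 + 0.0872/2)^(2 × 9.3)
Growth factor: (1 + 0.0872/2)^18.6 = 2.2117382
A = $30,483.59 × 2.2117382
A = $67,421.72

A = P(1 + r/n)^(nt) = $67,421.72


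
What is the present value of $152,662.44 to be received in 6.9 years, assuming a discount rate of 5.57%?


Present value formula: PV = FV / (1 + r)^t
PV = $152,662.44 / (1 + 0.0557)^6.9
PV = $152,662.44 / 1.4535487
PV = $105,027.40

PV = FV / (1 + r)^t = $105,027.40


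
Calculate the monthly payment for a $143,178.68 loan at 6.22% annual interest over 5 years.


Loan payment formula: PMT = PV × r / (1 − (1 + r)^(−n))
Monthly rate r = 0.0622/12 ≈ 0.00518333, n = 60 months
Denominator: 1 − (1 + 0.0622/12)^(−60) = 0.266697
PMT = $143,178.68 × (0.0622/12) / 0.266697
PMT = $2,782.72 per month

PMT = PV × r / (1-(1+r)^(-n)) = $2,782.72/month


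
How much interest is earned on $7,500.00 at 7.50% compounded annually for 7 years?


Compound interest earned = final amount − principal.
A = P(1 + r/n)^(nt) = $7,500.00 × (1 + 0.075/1)^(1 × 7) = $12,442.87
Interest = A − P = $12,442.87 − $7,500.00 = $4,942.87

Interest = A - P = $4,942.87


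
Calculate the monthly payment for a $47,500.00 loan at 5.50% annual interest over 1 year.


Loan payment formula: PMT = PV × r / (1 − (1 + r)^(−n))
Monthly rate r = 0.055/12 ≈ 0.00458333, n = 12 months
Denominator: 1 − (1 + 0.055/12)^(−12) = 0.0533959
PMT = $47,500.00 × (0.055/12) / 0.0533959
PMT = $4,077.25 per month

PMT = PV × r / (1-(1+r)^(-n)) = $4,077.25/month


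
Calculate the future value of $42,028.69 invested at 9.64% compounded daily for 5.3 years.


Compound interest formula: A = P(1 + r/n)^(nt)
A = $42,028.69 × (1 + 0.0964/365)^(365 × 5.3)
Growth factor: (1 + 0.0964/365)^1934.5 = 1.6667115
A = $42,028.69 × 1.6667115
A = $70,049.70

A = P(1 + r/n)^(nt) = $70,049.70


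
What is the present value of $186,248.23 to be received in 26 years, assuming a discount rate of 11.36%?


Present value formula: PV = FV / (1 + r)^t
PV = $186,248.23 / (1 + 0.1136)^26
PV = $186,248.23 / 16.404378
PV = $11,353.57

PV = FV / (1 + r)^t = $11,353.57


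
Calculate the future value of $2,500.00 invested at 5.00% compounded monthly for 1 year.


Compound interest formula: A = P(1 + r/n)^(nt)
A = $2,500.00 × (1 + 0.05/12)^(12 × 1)
Growth factor: (1 + 0.05/12)^12 = 1.0511619
A = $2,500.00 × 1.0511619
A = $2,627.90

A = P(1 + r/n)^(nt) = $2,627.90


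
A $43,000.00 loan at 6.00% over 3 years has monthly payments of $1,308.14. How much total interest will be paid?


Total paid over the life of the loan = PMT × n.
Total paid = $1,308.14 × 36 = $47,093.04
Total interest = total paid − principal = $47,093.04 − $43,000.00 = $4,093.04

Total interest = (PMT × n) - PV = $4,093.04


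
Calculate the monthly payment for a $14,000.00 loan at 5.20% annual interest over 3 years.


Loan payment formula: PMT = PV × r / (1 − (1 + r)^(−n))
Monthly rate r = 0.052/12 ≈ 0.00433333, n = 36 months
Denominator: 1 − (1 + 0.052/12)^(−36) = 0.144152
PMT = $14,000.00 × (0.052/12) / 0.144152
PMT = $420.85 per month

PMT = PV × r / (1-(1+r)^(-n)) = $420.85/month


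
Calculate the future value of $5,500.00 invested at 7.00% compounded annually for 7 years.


Compound interest formula: A = P(1 + r/n)^(nt)
A = $5,500.00 × (1 + 0.07/1)^(1 × 7)
Growth factor: (1 + 0.07/1)^7 = 1.605781
A = $5,500.00 × 1.605781
A = $8,831.80

A = P(1 + r/n)^(nt) = $8,831.80


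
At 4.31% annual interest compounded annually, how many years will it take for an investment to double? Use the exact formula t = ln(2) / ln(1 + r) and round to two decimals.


Doubling condition: (1 + r)^t = 2
Take ln of both sides: t × ln(1 + r) = ln(2)
t = ln(2) / ln(1 + r)
t = 0.693147 / 0.042197
t = 16.43

t = ln(2) / ln(1 + r) = 16.43 years


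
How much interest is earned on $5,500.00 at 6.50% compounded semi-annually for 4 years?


Compound interest earned = final amount − principal.
A = P(1 + r/n)^(nt) = $5,500.00 × (1 + 0.065/2)^(2 × 4) = $7,103.68
Interest = A − P = $7,103.68 − $5,500.00 = $1,603.68

Interest = A - P = $1,603.68


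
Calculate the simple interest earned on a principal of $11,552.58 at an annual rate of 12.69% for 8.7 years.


Simple interest formula: I = P × r × t
I = $11,552.58 × 0.1269 × 8.7
I = $12,754.39

I = P × r × t = $12,754.39


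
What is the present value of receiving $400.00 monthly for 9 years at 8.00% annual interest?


Present value of an ordinary annuity: PV = PMT × (1 − (1 + r)^(−n)) / r
Monthly rate r = 0.08/12 ≈ 0.00666667, n = 108
PV = $400.00 × (1 − (1 + 0.08/12)^(−108)) / (0.08/12)
PV = $400.00 × 76.812497
PV = $30,725.00

PV = PMT × (1-(1+r)^(-n))/r = $30,725.00


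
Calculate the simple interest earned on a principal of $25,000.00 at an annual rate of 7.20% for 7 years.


Simple interest formula: I = P × r × t
I = $25,000.00 × 0.072 × 7
I = $12,600.00

I = P × r × t = $12,600.00


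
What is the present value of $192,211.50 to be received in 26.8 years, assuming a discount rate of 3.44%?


Present value formula: PV = FV / (1 + r)^t
PV = $192,211.50 / (1 + 0.0344)^26.8
PV = $192,211.50 / 2.4754384
PV = $77,647.46

PV = FV / (1 + r)^t = $77,647.46


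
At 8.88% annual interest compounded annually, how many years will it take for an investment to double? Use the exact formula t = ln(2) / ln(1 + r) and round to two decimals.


Doubling condition: (1 + r)^t = 2
Take ln of both sides: t × ln(1 + r) = ln(2)
t = ln(2) / ln(1 + r)
t = 0.693147 / 0.085076
t = 8.15

t = ln(2) / ln(1 + r) = 8.15 years


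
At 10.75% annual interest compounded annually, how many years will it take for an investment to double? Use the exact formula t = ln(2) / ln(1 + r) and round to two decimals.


Doubling condition: (1 + r)^t = 2
Take ln of both sides: t × ln(1 + r) = ln(2)
t = ln(2) / ln(1 + r)
t = 0.693147 / 0.102105
t = 6.79

t = ln(2) / ln(1 + r) = 6.79 years


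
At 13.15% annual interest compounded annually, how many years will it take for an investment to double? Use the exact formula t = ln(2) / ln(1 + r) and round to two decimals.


Doubling condition: (1 + r)^t = 2
Take ln of both sides: t × ln(1 + r) = ln(2)
t = ln(2) / ln(1 + r)
t = 0.693147 / 0.123544
t = 5.61

t = ln(2) / ln(1 + r) = 5.61 years


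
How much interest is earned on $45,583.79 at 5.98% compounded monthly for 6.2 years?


Compound interest earned = final amount − principal.
A = P(1 + r/n)^(nt) = $45,583.79 × (1 + 0.0598/12)^(12 × 6.2) = $65,982.62
Interest = A − P = $65,982.62 − $45,583.79 = $20,398.83

Interest = A - P = $20,398.83


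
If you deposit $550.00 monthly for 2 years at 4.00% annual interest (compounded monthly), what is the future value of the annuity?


Future value of an ordinary annuity: FV = PMT × ((1 + r)^n − 1) / r
Monthly rate r = 0.04/12 ≈ 0.00333333, n = 24
FV = $550.00 × ((1 + 0.04/12)^24 − 1) / (0.04/12)
FV = $550.00 × 24.942888
FV = $13,718.59

FV = PMT × ((1+r)^n - 1)/r = $13,718.59


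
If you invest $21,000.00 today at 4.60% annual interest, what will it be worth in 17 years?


Future value formula: FV = PV × (1 + r)^t
FV = $21,000.00 × (1 + 0.046)^17
FV = $21,000.00 × 2.1480216
FV = $45,108.45

FV = PV × (1 + r)^t = $45,108.45


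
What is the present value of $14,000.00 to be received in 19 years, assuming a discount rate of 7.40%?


Present value formula: PV = FV / (1 + r)^t
PV = $14,000.00 / (1 + 0.074)^19
PV = $14,000.00 / 3.882231
PV = $3,606.17

PV = FV / (1 + r)^t = $3,606.17


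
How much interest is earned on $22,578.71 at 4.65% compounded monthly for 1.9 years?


Compound interest earned = final amount − principal.
A = P(1 + r/n)^(nt) = $22,578.71 × (1 + 0.0465/12)^(12 × 1.9) = $24,660.10
Interest = A − P = $24,660.10 − $22,578.71 = $2,081.39

Interest = A - P = $2,081.39


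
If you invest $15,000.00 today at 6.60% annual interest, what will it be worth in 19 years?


Future value formula: FV = PV × (1 + r)^t
FV = $15,000.00 × (1 + 0.066)^19
FV = $15,000.00 × 3.3681148
FV = $50,521.72

FV = PV × (1 + r)^t = $50,521.72


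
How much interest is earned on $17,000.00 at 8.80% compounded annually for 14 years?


Compound interest earned = final amount − principal.
A = P(1 + r/n)^(nt) = $17,000.00 × (1 + 0.088/1)^(1 × 14) = $55,367.31
Interest = A − P = $55,367.31 − $17,000.00 = $38,367.31

Interest = A - P = $38,367.31


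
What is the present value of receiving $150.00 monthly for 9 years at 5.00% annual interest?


Present value of an ordinary annuity: PV = PMT × (1 − (1 + r)^(−n)) / r
Monthly rate r = 0.05/12 ≈ 0.00416667, n = 108
PV = $150.00 × (1 − (1 + 0.05/12)^(−108)) / (0.05/12)
PV = $150.00 × 86.826108
PV = $13,023.92

PV = PMT × (1-(1+r)^(-n))/r = $13,023.92


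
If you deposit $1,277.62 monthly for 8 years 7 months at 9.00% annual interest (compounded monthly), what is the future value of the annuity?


Future value of an ordinary annuity: FV = PMT × ((1 + r)^n − 1) / r
Monthly rate r = 0.09/12 = 0.0075, n = 103
FV = $1,277.62 × ((1 + 0.09/12)^103 − 1) / (0.09/12)
FV = $1,277.62 × 154.525382
FV = $197,424.72

FV = PMT × ((1+r)^n - 1)/r = $197,424.72


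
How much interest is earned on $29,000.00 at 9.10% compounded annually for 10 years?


Compound interest earned = final amount − principal.
A = P(1 + r/n)^(nt) = $29,000.00 × (1 + 0.091/1)^(1 × 10) = $69,286.00
Interest = A − P = $69,286.00 − $29,000.00 = $40,286.00

Interest = A - P = $40,286.00


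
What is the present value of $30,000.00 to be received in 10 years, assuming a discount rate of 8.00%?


Present value formula: PV = FV / (1 + r)^t
PV = $30,000.00 / (1 + 0.08)^10
PV = $30,000.00 / 2.158925
PV = $13,895.80

PV = FV / (1 + r)^t = $13,895.80


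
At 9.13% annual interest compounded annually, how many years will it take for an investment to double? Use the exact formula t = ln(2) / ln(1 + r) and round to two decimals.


Doubling condition: (1 + r)^t = 2
Take ln of both sides: t × ln(1 + r) = ln(2)
t = ln(2) / ln(1 + r)
t = 0.693147 / 0.087370
t = 7.93

t = ln(2) / ln(1 + r) = 7.93 years


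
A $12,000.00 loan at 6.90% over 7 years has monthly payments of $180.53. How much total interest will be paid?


Total paid over the life of the loan = PMT × n.
Total paid = $180.53 × 84 = $15,164.52
Total interest = total paid − principal = $15,164.52 − $12,000.00 = $3,164.52

Total interest = (PMT × n) - PV = $3,164.52


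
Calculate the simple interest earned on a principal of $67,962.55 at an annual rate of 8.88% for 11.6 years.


Simple interest formula: I = P × r × t
I = $67,962.55 × 0.0888 × 11.6
I = $70,006.86

I = P × r × t = $70,006.86


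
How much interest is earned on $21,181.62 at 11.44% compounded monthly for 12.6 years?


Compound interest earned = final amount − principal.
A = P(1 + r/n)^(nt) = $21,181.62 × (1 + 0.1144/12)^(12 × 12.6) = $88,920.82
Interest = A − P = $88,920.82 − $21,181.62 = $67,739.20

Interest = A - P = $67,739.20


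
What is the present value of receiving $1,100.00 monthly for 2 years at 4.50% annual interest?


Present value of an ordinary annuity: PV = PMT × (1 − (1 + r)^(−n)) / r
Monthly rate r = 0.045/12 = 0.00375, n = 24
PV = $1,100.00 × (1 − (1 + 0.045/12)^(−24)) / (0.045/12)
PV = $1,100.00 × 22.910656
PV = $25,201.72

PV = PMT × (1-(1+r)^(-n))/r = $25,201.72


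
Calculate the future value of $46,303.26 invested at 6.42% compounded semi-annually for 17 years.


Compound interest formula: A = P(1 + r/n)^(nt)
A = $46,303.26 × (1 + 0.0642/2)^(2 × 17)
Growth factor: (1 + 0.0642/2)^34 = 2.9277936
A = $46,303.26 × 2.9277936
A = $135,566.39

A = P(1 + r/n)^(nt) = $135,566.39


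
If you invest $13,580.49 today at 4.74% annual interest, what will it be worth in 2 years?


Future value formula: FV = PV × (1 + r)^t
FV = $13,580.49 × (1 + 0.0474)^2
FV = $13,580.49 × 1.0970468
FV = $14,898.43

FV = PV × (1 + r)^t = $14,898.43


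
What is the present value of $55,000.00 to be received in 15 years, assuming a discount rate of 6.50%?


Present value formula: PV = FV / (1 + r)^t
PV = $55,000.00 / (1 + 0.065)^15
PV = $55,000.00 / 2.571841
PV = $21,385.46

PV = FV / (1 + r)^t = $21,385.46


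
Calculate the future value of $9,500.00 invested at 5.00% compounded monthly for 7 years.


Compound interest formula: A = P(1 + r/n)^(nt)
A = $9,500.00 × (1 + 0.05/12)^(12 × 7)
Growth factor: (1 + 0.05/12)^84 = 1.418036
A = $9,500.00 × 1.418036
A = $13,471.34

A = P(1 + r/n)^(nt) = $13,471.34


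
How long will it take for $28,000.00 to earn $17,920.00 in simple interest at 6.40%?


Rearrange the simple interest formula for t:
I = P × r × t  ⇒  t = I / (P × r)
t = $17,920.00 / ($28,000.00 × 0.064)
t = 10

t = I/(P×r) = 10 years


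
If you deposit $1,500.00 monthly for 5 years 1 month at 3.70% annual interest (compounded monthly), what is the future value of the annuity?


Future value of an ordinary annuity: FV = PMT × ((1 + r)^n − 1) / r
Monthly rate r = 0.037/12 ≈ 0.00308333, n = 61
FV = $1,500.00 × ((1 + 0.037/12)^61 − 1) / (0.037/12)
FV = $1,500.00 × 67.000506
FV = $100,500.76

FV = PMT × ((1+r)^n - 1)/r = $100,500.76


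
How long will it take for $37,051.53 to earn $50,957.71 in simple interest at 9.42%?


Rearrange the simple interest formula for t:
I = P × r × t  ⇒  t = I / (P × r)
t = $50,957.71 / ($37,051.53 × 0.0942)
t = 14.6

t = I/(P×r) = 14.6 years


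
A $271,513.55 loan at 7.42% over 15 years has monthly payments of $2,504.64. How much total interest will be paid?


Total paid over the life of the loan = PMT × n.
Total paid = $2,504.64 × 180 = $450,835.20
Total interest = total paid − principal = $450,835.20 − $271,513.55 = $179,321.65

Total interest = (PMT × n) - PV = $179,321.65


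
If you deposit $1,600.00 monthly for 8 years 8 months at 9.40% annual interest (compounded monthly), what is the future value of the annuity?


Future value of an ordinary annuity: FV = PMT × ((1 + r)^n − 1) / r
Monthly rate r = 0.094/12 ≈ 0.00783333, n = 104
FV = $1,600.00 × ((1 + 0.094/12)^104 − 1) / (0.094/12)
FV = $1,600.00 × 159.736007
FV = $255,577.61

FV = PMT × ((1+r)^n - 1)/r = $255,577.61


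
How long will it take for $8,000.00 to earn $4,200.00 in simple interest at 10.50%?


Rearrange the simple interest formula for t:
I = P × r × t  ⇒  t = I / (P × r)
t = $4,200.00 / ($8,000.00 × 0.105)
t = 5

t = I/(P×r) = 5 years


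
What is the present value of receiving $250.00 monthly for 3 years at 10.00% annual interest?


Present value of an ordinary annuity: PV = PMT × (1 − (1 + r)^(−n)) / r
Monthly rate r = 0.1/12 ≈ 0.00833333, n = 36
PV = $250.00 × (1 − (1 + 0.1/12)^(−36)) / (0.1/12)
PV = $250.00 × 30.991236
PV = $7,747.81

PV = PMT × (1-(1+r)^(-n))/r = $7,747.81


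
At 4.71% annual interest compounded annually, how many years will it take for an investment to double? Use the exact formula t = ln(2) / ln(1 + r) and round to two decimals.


Doubling condition: (1 + r)^t = 2
Take ln of both sides: t × ln(1 + r) = ln(2)
t = ln(2) / ln(1 + r)
t = 0.693147 / 0.046024
t = 15.06

t = ln(2) / ln(1 + r) = 15.06 years


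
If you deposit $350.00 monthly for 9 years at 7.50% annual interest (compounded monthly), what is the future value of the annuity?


Future value of an ordinary annuity: FV = PMT × ((1 + r)^n − 1) / r
Monthly rate r = 0.075/12 = 0.00625, n = 108
FV = $350.00 × ((1 + 0.075/12)^108 − 1) / (0.075/12)
FV = $350.00 × 153.585857
FV = $53,755.05

FV = PMT × ((1+r)^n - 1)/r = $53,755.05


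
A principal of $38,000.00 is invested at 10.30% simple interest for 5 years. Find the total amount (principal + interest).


Total amount formula: A = P(1 + rt) = P + P·r·t
Interest: I = P × r × t = $38,000.00 × 0.103 × 5 = $19,570.00
A = P + I = $38,000.00 + $19,570.00 = $57,570.00

A = P + I = P(1 + rt) = $57,570.00


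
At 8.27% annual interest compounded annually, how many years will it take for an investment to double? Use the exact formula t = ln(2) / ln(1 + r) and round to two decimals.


Doubling condition: (1 + r)^t = 2
Take ln of both sides: t × ln(1 + r) = ln(2)
t = ln(2) / ln(1 + r)
t = 0.693147 / 0.079458
t = 8.72

t = ln(2) / ln(1 + r) = 8.72 years


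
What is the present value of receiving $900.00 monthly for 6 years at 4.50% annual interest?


Present value of an ordinary annuity: PV = PMT × (1 − (1 + r)^(−n)) / r
Monthly rate r = 0.045/12 = 0.00375, n = 72
PV = $900.00 × (1 − (1 + 0.045/12)^(−72)) / (0.045/12)
PV = $900.00 × 62.995976
PV = $56,696.38

PV = PMT × (1-(1+r)^(-n))/r = $56,696.38


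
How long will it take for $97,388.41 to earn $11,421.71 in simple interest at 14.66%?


Rearrange the simple interest formula for t:
I = P × r × t  ⇒  t = I / (P × r)
t = $11,421.71 / ($97,388.41 × 0.1466)
t = 0.8

t = I/(P×r) = 0.8 years


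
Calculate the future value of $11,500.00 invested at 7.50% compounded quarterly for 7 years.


Compound interest formula: A = P(1 + r/n)^(nt)
A = $11,500.00 × (1 + 0.075/4)^(4 × 7)
Growth factor: (1 + 0.075/4)^28 = 1.682261
A = $11,500.00 × 1.682261
A = $19,346.00

A = P(1 + r/n)^(nt) = $19,346.00


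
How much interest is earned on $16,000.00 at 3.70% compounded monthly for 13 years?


Compound interest earned = final amount − principal.
A = P(1 + r/n)^(nt) = $16,000.00 × (1 + 0.037/12)^(12 × 13) = $25,863.91
Interest = A − P = $25,863.91 − $16,000.00 = $9,863.91

Interest = A - P = $9,863.91


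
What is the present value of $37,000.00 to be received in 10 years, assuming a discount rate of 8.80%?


Present value formula: PV = FV / (1 + r)^t
PV = $37,000.00 / (1 + 0.088)^10
PV = $37,000.00 / 2.324283
PV = $15,918.89

PV = FV / (1 + r)^t = $15,918.89


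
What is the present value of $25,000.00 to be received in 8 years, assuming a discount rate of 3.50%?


Present value formula: PV = FV / (1 + r)^t
PV = $25,000.00 / (1 + 0.035)^8
PV = $25,000.00 / 1.316809
PV = $18,985.29

PV = FV / (1 + r)^t = $18,985.29


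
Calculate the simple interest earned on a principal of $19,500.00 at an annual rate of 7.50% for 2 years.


Simple interest formula: I = P × r × t
I = $19,500.00 × 0.075 × 2
I = $2,925.00

I = P × r × t = $2,925.00


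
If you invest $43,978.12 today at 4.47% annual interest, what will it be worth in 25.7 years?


Future value formula: FV = PV × (1 + r)^t
FV = $43,978.12 × (1 + 0.0447)^25.7
FV = $43,978.12 × 3.0766917
FV = $135,307.12

FV = PV × (1 + r)^t = $135,307.12


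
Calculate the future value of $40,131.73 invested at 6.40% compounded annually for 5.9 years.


Compound interest formula: A = P(1 + r/n)^(nt)
A = $40,131.73 × (1 + 0.064/1)^(1 × 5.9)
Growth factor: (1 + 0.064/1)^5.9 = 1.441968
A = $40,131.73 × 1.441968
A = $57,868.67

A = P(1 + r/n)^(nt) = $57,868.67


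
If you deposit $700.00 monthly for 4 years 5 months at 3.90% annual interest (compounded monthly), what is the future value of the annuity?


Future value of an ordinary annuity: FV = PMT × ((1 + r)^n − 1) / r
Monthly rate r = 0.039/12 = 0.00325, n = 53
FV = $700.00 × ((1 + 0.039/12)^53 − 1) / (0.039/12)
FV = $700.00 × 57.736318
FV = $40,415.42

FV = PMT × ((1+r)^n - 1)/r = $40,415.42


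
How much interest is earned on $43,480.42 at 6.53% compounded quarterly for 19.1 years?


Compound interest earned = final amount − principal.
A = P(1 + r/n)^(nt) = $43,480.42 × (1 + 0.0653/4)^(4 × 19.1) = $149,825.26
Interest = A − P = $149,825.26 − $43,480.42 = $106,344.84

Interest = A - P = $106,344.84


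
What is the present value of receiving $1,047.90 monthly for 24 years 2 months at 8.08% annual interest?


Present value of an ordinary annuity: PV = PMT × (1 − (1 + r)^(−n)) / r
Monthly rate r = 0.0808/12 ≈ 0.00673333, n = 290
PV = $1,047.90 × (1 − (1 + 0.0808/12)^(−290)) / (0.0808/12)
PV = $1,047.90 × 127.302939
PV = $133,400.75

PV = PMT × (1-(1+r)^(-n))/r = $133,400.75


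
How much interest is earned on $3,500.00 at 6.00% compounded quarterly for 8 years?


Compound interest earned = final amount − principal.
A = P(1 + r/n)^(nt) = $3,500.00 × (1 + 0.06/4)^(4 × 8) = $5,636.14
Interest = A − P = $5,636.14 − $3,500.00 = $2,136.14

Interest = A - P = $2,136.14


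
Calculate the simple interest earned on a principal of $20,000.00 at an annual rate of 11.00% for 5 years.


Simple interest formula: I = P × r × t
I = $20,000.00 × 0.11 × 5
I = $11,000.00

I = P × r × t = $11,000.00


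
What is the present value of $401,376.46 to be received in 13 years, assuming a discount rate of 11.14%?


Present value formula: PV = FV / (1 + r)^t
PV = $401,376.46 / (1 + 0.1114)^13
PV = $401,376.46 / 3.94743604
PV = $101,680.29

PV = FV / (1 + r)^t = $101,680.29


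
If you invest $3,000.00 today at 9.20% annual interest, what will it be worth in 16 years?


Future value formula: FV = PV × (1 + r)^t
FV = $3,000.00 × (1 + 0.092)^16
FV = $3,000.00 × 4.088483
FV = $12,265.45

FV = PV × (1 + r)^t = $12,265.45


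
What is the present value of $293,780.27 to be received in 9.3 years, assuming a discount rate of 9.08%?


Present value formula: PV = FV / (1 + r)^t
PV = $293,780.27 / (1 + 0.0908)^9.3
PV = $293,780.27 / 2.2440354
PV = $130,916.06

PV = FV / (1 + r)^t = $130,916.06


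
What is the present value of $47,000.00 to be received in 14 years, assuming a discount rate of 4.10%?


Present value formula: PV = FV / (1 + r)^t
PV = $47,000.00 / (1 + 0.041)^14
PV = $47,000.00 / 1.7551337
PV = $26,778.59

PV = FV / (1 + r)^t = $26,778.59


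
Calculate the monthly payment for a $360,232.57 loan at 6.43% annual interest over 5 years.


Loan payment formula: PMT = PV × r / (1 − (1 + r)^(−n))
Monthly rate r = 0.0643/12 ≈ 0.00535833, n = 60 months
Denominator: 1 − (1 + 0.0643/12)^(−60) = 0.2743168
PMT = $360,232.57 × (0.0643/12) / 0.2743168
PMT = $7,036.56 per month

PMT = PV × r / (1-(1+r)^(-n)) = $7,036.56/month


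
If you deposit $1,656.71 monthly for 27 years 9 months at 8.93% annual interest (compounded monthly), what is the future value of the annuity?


Future value of an ordinary annuity: FV = PMT × ((1 + r)^n − 1) / r
Monthly rate r = 0.0893/12 ≈ 0.00744167, n = 333
FV = $1,656.71 × ((1 + 0.0893/12)^333 − 1) / (0.0893/12)
FV = $1,656.71 × 1452.557556
FV = $2,406,466.63

FV = PMT × ((1+r)^n - 1)/r = $2,406,466.63


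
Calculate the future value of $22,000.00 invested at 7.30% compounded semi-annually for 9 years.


Compound interest formula: A = P(1 + r/n)^(nt)
A = $22,000.00 × (1 + 0.073/2)^(2 × 9)
Growth factor: (1 + 0.073/2)^18 = 1.906547
A = $22,000.00 × 1.906547
A = $41,944.03

A = P(1 + r/n)^(nt) = $41,944.03


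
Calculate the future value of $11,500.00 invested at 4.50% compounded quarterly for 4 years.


Compound interest formula: A = P(1 + r/n)^(nt)
A = $11,500.00 × (1 + 0.045/4)^(4 × 4)
Growth factor: (1 + 0.045/4)^16 = 1.196015
A = $11,500.00 × 1.196015
A = $13,754.17

A = P(1 + r/n)^(nt) = $13,754.17


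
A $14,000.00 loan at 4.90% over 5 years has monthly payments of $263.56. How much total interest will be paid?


Total paid over the life of the loan = PMT × n.
Total paid = $263.56 × 60 = $15,813.60
Total interest = total paid − principal = $15,813.60 − $14,000.00 = $1,813.60

Total interest = (PMT × n) - PV = $1,813.60


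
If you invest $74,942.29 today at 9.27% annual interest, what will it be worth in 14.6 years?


Future value formula: FV = PV × (1 + r)^t
FV = $74,942.29 × (1 + 0.0927)^14.6
FV = $74,942.29 × 3.6484951
FV = $273,426.58

FV = PV × (1 + r)^t = $273,426.58


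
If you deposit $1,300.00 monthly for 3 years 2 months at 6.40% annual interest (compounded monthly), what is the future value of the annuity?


Future value of an ordinary annuity: FV = PMT × ((1 + r)^n − 1) / r
Monthly rate r = 0.064/12 ≈ 0.00533333, n = 38
FV = $1,300.00 × ((1 + 0.064/12)^38 − 1) / (0.064/12)
FV = $1,300.00 × 42.000907
FV = $54,601.18

FV = PMT × ((1+r)^n - 1)/r = $54,601.18


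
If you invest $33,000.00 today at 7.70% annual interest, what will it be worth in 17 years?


Future value formula: FV = PV × (1 + r)^t
FV = $33,000.00 × (1 + 0.077)^17
FV = $33,000.00 × 3.5291243
FV = $116,461.10

FV = PV × (1 + r)^t = $116,461.10


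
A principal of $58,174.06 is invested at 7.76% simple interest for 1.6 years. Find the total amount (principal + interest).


Total amount formula: A = P(1 + rt) = P + P·r·t
Interest: I = P × r × t = $58,174.06 × 0.0776 × 1.6 = $7,222.89
A = P + I = $58,174.06 + $7,222.89 = $65,396.95

A = P + I = P(1 + rt) = $65,396.95


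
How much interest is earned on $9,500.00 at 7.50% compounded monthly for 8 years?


Compound interest earned = final amount − principal.
A = P(1 + r/n)^(nt) = $9,500.00 × (1 + 0.075/12)^(12 × 8) = $17,277.84
Interest = A − P = $17,277.84 − $9,500.00 = $7,777.84

Interest = A - P = $7,777.84


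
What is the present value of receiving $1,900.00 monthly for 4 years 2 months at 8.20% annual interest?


Present value of an ordinary annuity: PV = PMT × (1 − (1 + r)^(−n)) / r
Monthly rate r = 0.082/12 ≈ 0.00683333, n = 50
PV = $1,900.00 × (1 − (1 + 0.082/12)^(−50)) / (0.082/12)
PV = $1,900.00 × 42.232499
PV = $80,241.75

PV = PMT × (1-(1+r)^(-n))/r = $80,241.75


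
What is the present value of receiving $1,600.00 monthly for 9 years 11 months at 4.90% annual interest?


Present value of an ordinary annuity: PV = PMT × (1 − (1 + r)^(−n)) / r
Monthly rate r = 0.049/12 ≈ 0.00408333, n = 119
PV = $1,600.00 × (1 − (1 + 0.049/12)^(−119)) / (0.049/12)
PV = $1,600.00 × 94.104007
PV = $150,566.41

PV = PMT × (1-(1+r)^(-n))/r = $150,566.41


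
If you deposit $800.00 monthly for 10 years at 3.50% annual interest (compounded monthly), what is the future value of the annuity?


Future value of an ordinary annuity: FV = PMT × ((1 + r)^n − 1) / r
Monthly rate r = 0.035/12 ≈ 0.00291667, n = 120
FV = $800.00 × ((1 + 0.035/12)^120 − 1) / (0.035/12)
FV = $800.00 × 143.432510
FV = $114,746.01

FV = PMT × ((1+r)^n - 1)/r = $114,746.01


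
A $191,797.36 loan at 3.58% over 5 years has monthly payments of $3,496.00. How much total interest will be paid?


Total paid over the life of the loan = PMT × n.
Total paid = $3,496.00 × 60 = $209,760.00
Total interest = total paid − principal = $209,760.00 − $191,797.36 = $17,962.64

Total interest = (PMT × n) - PV = $17,962.64


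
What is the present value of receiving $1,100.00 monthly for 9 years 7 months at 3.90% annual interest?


Present value of an ordinary annuity: PV = PMT × (1 − (1 + r)^(−n)) / r
Monthly rate r = 0.039/12 = 0.00325, n = 115
PV = $1,100.00 × (1 − (1 + 0.039/12)^(−115)) / (0.039/12)
PV = $1,100.00 × 95.825817
PV = $105,408.40

PV = PMT × (1-(1+r)^(-n))/r = $105,408.40


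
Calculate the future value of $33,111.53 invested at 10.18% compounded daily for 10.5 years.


Compound interest formula: A = P(1 + r/n)^(nt)
A = $33,111.53 × (1 + 0.1018/365)^(365 × 10.5)
Growth factor: (1 + 0.1018/365)^3832.5 = 2.9117404
A = $33,111.53 × 2.9117404
A = $96,412.18

A = P(1 + r/n)^(nt) = $96,412.18


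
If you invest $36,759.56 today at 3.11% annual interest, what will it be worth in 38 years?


Future value formula: FV = PV × (1 + r)^t
FV = $36,759.56 × (1 + 0.0311)^38
FV = $36,759.56 × 3.202063
FV = $117,706.43

FV = PV × (1 + r)^t = $117,706.43


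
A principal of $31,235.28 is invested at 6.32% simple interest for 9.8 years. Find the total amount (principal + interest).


Total amount formula: A = P(1 + rt) = P + P·r·t
Interest: I = P × r × t = $31,235.28 × 0.0632 × 9.8 = $19,345.88
A = P + I = $31,235.28 + $19,345.88 = $50,581.16

A = P + I = P(1 + rt) = $50,581.16


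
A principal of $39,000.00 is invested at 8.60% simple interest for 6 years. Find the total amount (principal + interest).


Total amount formula: A = P(1 + rt) = P + P·r·t
Interest: I = P × r × t = $39,000.00 × 0.086 × 6 = $20,124.00
A = P + I = $39,000.00 + $20,124.00 = $59,124.00

A = P + I = P(1 + rt) = $59,124.00


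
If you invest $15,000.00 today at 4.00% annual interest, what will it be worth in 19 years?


Future value formula: FV = PV × (1 + r)^t
FV = $15,000.00 × (1 + 0.04)^19
FV = $15,000.00 × 2.1068492
FV = $31,602.74

FV = PV × (1 + r)^t = $31,602.74


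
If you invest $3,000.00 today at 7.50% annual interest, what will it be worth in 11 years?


Future value formula: FV = PV × (1 + r)^t
FV = $3,000.00 × (1 + 0.075)^11
FV = $3,000.00 × 2.215609
FV = $6,646.83

FV = PV × (1 + r)^t = $6,646.83


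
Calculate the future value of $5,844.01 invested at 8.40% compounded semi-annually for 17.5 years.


Compound interest formula: A = P(1 + r/n)^(nt)
A = $5,844.01 × (1 + 0.084/2)^(2 × 17.5)
Growth factor: (1 + 0.084/2)^35 = 4.220561
A = $5,844.01 × 4.220561
A = $24,665.00

A = P(1 + r/n)^(nt) = $24,665.00


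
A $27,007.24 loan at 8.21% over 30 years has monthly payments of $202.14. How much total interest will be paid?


Total paid over the life of the loan = PMT × n.
Total paid = $202.14 × 360 = $72,770.40
Total interest = total paid − principal = $72,770.40 − $27,007.24 = $45,763.16

Total interest = (PMT × n) - PV = $45,763.16


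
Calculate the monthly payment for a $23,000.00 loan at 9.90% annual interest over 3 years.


Loan payment formula: PMT = PV × r / (1 − (1 + r)^(−n))
Monthly rate r = 0.099/12 = 0.00825, n = 36 months
Denominator: 1 − (1 + 0.099/12)^(−36) = 0.256050
PMT = $23,000.00 × (0.099/12) / 0.256050
PMT = $741.07 per month

PMT = PV × r / (1-(1+r)^(-n)) = $741.07/month


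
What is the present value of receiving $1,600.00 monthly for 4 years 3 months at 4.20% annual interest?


Present value of an ordinary annuity: PV = PMT × (1 − (1 + r)^(−n)) / r
Monthly rate r = 0.042/12 = 0.0035, n = 51
PV = $1,600.00 × (1 − (1 + 0.042/12)^(−51)) / (0.042/12)
PV = $1,600.00 × 46.632915
PV = $74,612.66

PV = PMT × (1-(1+r)^(-n))/r = $74,612.66


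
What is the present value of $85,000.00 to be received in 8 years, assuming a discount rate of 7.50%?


Present value formula: PV = FV / (1 + r)^t
PV = $85,000.00 / (1 + 0.075)^8
PV = $85,000.00 / 1.783478
PV = $47,659.69

PV = FV / (1 + r)^t = $47,659.69


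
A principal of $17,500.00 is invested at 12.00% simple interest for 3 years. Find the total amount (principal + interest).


Total amount formula: A = P(1 + rt) = P + P·r·t
Interest: I = P × r × t = $17,500.00 × 0.12 × 3 = $6,300.00
A = P + I = $17,500.00 + $6,300.00 = $23,800.00

A = P + I = P(1 + rt) = $23,800.00


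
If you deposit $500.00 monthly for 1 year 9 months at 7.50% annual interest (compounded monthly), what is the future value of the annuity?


Future value of an ordinary annuity: FV = PMT × ((1 + r)^n − 1) / r
Monthly rate r = 0.075/12 = 0.00625, n = 21
FV = $500.00 × ((1 + 0.075/12)^21 − 1) / (0.075/12)
FV = $500.00 × 22.365946
FV = $11,182.97

FV = PMT × ((1+r)^n - 1)/r = $11,182.97


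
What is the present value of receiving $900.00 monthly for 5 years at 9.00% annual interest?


Present value of an ordinary annuity: PV = PMT × (1 − (1 + r)^(−n)) / r
Monthly rate r = 0.09/12 = 0.0075, n = 60
PV = $900.00 × (1 − (1 + 0.09/12)^(−60)) / (0.09/12)
PV = $900.00 × 48.173374
PV = $43,356.04

PV = PMT × (1-(1+r)^(-n))/r = $43,356.04


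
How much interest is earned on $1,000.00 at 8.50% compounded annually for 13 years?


Compound interest earned = final amount − principal.
A = P(1 + r/n)^(nt) = $1,000.00 × (1 + 0.085/1)^(1 × 13) = $2,887.93
Interest = A − P = $2,887.93 − $1,000.00 = $1,887.93

Interest = A - P = $1,887.93


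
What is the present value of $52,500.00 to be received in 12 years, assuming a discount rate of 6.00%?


Present value formula: PV = FV / (1 + r)^t
PV = $52,500.00 / (1 + 0.06)^12
PV = $52,500.00 / 2.0121965
PV = $26,090.89

PV = FV / (1 + r)^t = $26,090.89


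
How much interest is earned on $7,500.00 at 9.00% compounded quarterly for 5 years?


Compound interest earned = final amount − principal.
A = P(1 + r/n)^(nt) = $7,500.00 × (1 + 0.09/4)^(4 × 5) = $11,703.82
Interest = A − P = $11,703.82 − $7,500.00 = $4,203.82

Interest = A - P = $4,203.82


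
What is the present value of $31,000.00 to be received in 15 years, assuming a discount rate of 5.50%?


Present value formula: PV = FV / (1 + r)^t
PV = $31,000.00 / (1 + 0.055)^15
PV = $31,000.00 / 2.2324765
PV = $13,885.92

PV = FV / (1 + r)^t = $13,885.92


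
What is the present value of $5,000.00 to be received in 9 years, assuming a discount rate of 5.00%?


Present value formula: PV = FV / (1 + r)^t
PV = $5,000.00 / (1 + 0.05)^9
PV = $5,000.00 / 1.5513282
PV = $3,223.04

PV = FV / (1 + r)^t = $3,223.04


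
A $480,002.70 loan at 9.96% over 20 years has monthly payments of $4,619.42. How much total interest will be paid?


Total paid over the life of the loan = PMT × n.
Total paid = $4,619.42 × 240 = $1,108,660.80
Total interest = total paid − principal = $1,108,660.80 − $480,002.70 = $628,658.10

Total interest = (PMT × n) - PV = $628,658.10


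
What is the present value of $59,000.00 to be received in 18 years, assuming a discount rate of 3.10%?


Present value formula: PV = FV / (1 + r)^t
PV = $59,000.00 / (1 + 0.031)^18
PV = $59,000.00 / 1.732431
PV = $34,056.19

PV = FV / (1 + r)^t = $34,056.19


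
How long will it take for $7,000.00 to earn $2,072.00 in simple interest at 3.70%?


Rearrange the simple interest formula for t:
I = P × r × t  ⇒  t = I / (P × r)
t = $2,072.00 / ($7,000.00 × 0.037)
t = 8

t = I/(P×r) = 8 years


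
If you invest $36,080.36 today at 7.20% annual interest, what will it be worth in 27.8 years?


Future value formula: FV = PV × (1 + r)^t
FV = $36,080.36 × (1 + 0.072)^27.8
FV = $36,080.36 × 6.9089975
FV = $249,279.12

FV = PV × (1 + r)^t = $249,279.12


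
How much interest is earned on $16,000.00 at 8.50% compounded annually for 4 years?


Compound interest earned = final amount − principal.
A = P(1 + r/n)^(nt) = $16,000.00 × (1 + 0.085/1)^(1 × 4) = $22,173.74
Interest = A − P = $22,173.74 − $16,000.00 = $6,173.74

Interest = A - P = $6,173.74


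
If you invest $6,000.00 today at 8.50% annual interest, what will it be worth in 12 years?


Future value formula: FV = PV × (1 + r)^t
FV = $6,000.00 × (1 + 0.085)^12
FV = $6,000.00 × 2.661686
FV = $15,970.12

FV = PV × (1 + r)^t = $15,970.12


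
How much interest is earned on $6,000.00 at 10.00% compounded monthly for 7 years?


Compound interest earned = final amount − principal.
A = P(1 + r/n)^(nt) = $6,000.00 × (1 + 0.1/12)^(12 × 7) = $12,047.52
Interest = A − P = $12,047.52 − $6,000.00 = $6,047.52

Interest = A - P = $6,047.52


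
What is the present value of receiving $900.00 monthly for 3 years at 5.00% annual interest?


Present value of an ordinary annuity: PV = PMT × (1 − (1 + r)^(−n)) / r
Monthly rate r = 0.05/12 ≈ 0.00416667, n = 36
PV = $900.00 × (1 − (1 + 0.05/12)^(−36)) / (0.05/12)
PV = $900.00 × 33.365701
PV = $30,029.13

PV = PMT × (1-(1+r)^(-n))/r = $30,029.13


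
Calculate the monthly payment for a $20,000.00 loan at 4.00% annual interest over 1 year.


Loan payment formula: PMT = PV × r / (1 − (1 + r)^(−n))
Monthly rate r = 0.04/12 ≈ 0.00333333, n = 12 months
Denominator: 1 − (1 + 0.04/12)^(−12) = 0.0391466
PMT = $20,000.00 × (0.04/12) / 0.0391466
PMT = $1,703.00 per month

PMT = PV × r / (1-(1+r)^(-n)) = $1,703.00/month


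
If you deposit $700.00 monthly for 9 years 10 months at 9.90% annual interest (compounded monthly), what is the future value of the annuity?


Future value of an ordinary annuity: FV = PMT × ((1 + r)^n − 1) / r
Monthly rate r = 0.099/12 = 0.00825, n = 118
FV = $700.00 × ((1 + 0.099/12)^118 − 1) / (0.099/12)
FV = $700.00 × 198.380888
FV = $138,866.62

FV = PMT × ((1+r)^n - 1)/r = $138,866.62


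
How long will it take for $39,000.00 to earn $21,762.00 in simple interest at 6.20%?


Rearrange the simple interest formula for t:
I = P × r × t  ⇒  t = I / (P × r)
t = $21,762.00 / ($39,000.00 × 0.062)
t = 9

t = I/(P×r) = 9 years


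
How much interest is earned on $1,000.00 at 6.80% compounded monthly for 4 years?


Compound interest earned = final amount − principal.
A = P(1 + r/n)^(nt) = $1,000.00 × (1 + 0.068/12)^(12 × 4) = $1,311.58
Interest = A − P = $1,311.58 − $1,000.00 = $311.58

Interest = A - P = $311.58


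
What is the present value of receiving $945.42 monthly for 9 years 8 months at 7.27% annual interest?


Present value of an ordinary annuity: PV = PMT × (1 − (1 + r)^(−n)) / r
Monthly rate r = 0.0727/12 ≈ 0.00605833, n = 116
PV = $945.42 × (1 − (1 + 0.0727/12)^(−116)) / (0.0727/12)
PV = $945.42 × 83.147554
PV = $78,609.36

PV = PMT × (1-(1+r)^(-n))/r = $78,609.36


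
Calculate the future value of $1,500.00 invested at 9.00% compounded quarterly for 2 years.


Compound interest formula: A = P(1 + r/n)^(nt)
A = $1,500.00 × (1 + 0.09/4)^(4 × 2)
Growth factor: (1 + 0.09/4)^8 = 1.194831
A = $1,500.00 × 1.194831
A = $1,792.25

A = P(1 + r/n)^(nt) = $1,792.25


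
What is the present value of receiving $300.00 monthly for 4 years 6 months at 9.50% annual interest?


Present value of an ordinary annuity: PV = PMT × (1 − (1 + r)^(−n)) / r
Monthly rate r = 0.095/12 ≈ 0.00791667, n = 54
PV = $300.00 × (1 − (1 + 0.095/12)^(−54)) / (0.095/12)
PV = $300.00 × 43.801759
PV = $13,140.53

PV = PMT × (1-(1+r)^(-n))/r = $13,140.53


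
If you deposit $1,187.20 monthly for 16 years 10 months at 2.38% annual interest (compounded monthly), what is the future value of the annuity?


Future value of an ordinary annuity: FV = PMT × ((1 + r)^n − 1) / r
Monthly rate r = 0.0238/12 ≈ 0.00198333, n = 202
FV = $1,187.20 × ((1 + 0.0238/12)^202 − 1) / (0.0238/12)
FV = $1,187.20 × 248.156798
FV = $294,611.75

FV = PMT × ((1+r)^n - 1)/r = $294,611.75


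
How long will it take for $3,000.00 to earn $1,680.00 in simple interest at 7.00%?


Rearrange the simple interest formula for t:
I = P × r × t  ⇒  t = I / (P × r)
t = $1,680.00 / ($3,000.00 × 0.07)
t = 8

t = I/(P×r) = 8 years


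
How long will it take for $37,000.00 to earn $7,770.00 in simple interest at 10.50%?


Rearrange the simple interest formula for t:
I = P × r × t  ⇒  t = I / (P × r)
t = $7,770.00 / ($37,000.00 × 0.105)
t = 2

t = I/(P×r) = 2 years
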